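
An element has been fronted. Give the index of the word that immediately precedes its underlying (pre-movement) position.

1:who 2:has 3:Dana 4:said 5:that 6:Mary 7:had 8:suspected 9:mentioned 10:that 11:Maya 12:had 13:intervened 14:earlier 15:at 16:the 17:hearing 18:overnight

The displaced element is "who" (word 1).
It is linked across 2 clause boundaries (that → Ø).
It functions as the subject of "mentioned", so the gap sits immediately after word 8 ("suspected").
Base order: Dana has said that Mary had suspected that who mentioned that Maya had intervened earlier at the hearing overnight.

8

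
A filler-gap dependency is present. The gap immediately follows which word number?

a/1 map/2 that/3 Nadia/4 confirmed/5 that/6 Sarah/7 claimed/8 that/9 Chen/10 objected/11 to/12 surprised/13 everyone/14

12

The displaced element is "a map" (word 2).
It is linked across 2 clause boundaries (that → that).
It functions as the object of the preposition "to" of "objected", so the gap sits immediately after word 12 ("to").
Base order: Nadia confirmed that Sarah claimed that Chen objected to a map.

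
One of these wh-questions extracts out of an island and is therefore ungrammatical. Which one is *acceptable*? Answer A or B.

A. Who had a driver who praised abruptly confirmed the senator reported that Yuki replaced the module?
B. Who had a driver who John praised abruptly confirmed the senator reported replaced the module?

B

In A, the wh-phrase is extracted from inside a complex-NP island (relative clause) (introduced by "who"), which blocks movement.
In B, the extraction path crosses only that-complement boundaries, which are transparent.
So B is grammatical.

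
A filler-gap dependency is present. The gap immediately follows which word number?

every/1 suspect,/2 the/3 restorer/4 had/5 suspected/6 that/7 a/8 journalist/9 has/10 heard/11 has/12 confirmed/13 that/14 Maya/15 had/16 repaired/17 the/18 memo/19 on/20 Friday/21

11

The displaced element is "every suspect" (word 2).
It is linked across 2 clause boundaries (that → Ø).
It functions as the subject of "confirmed", so the gap sits immediately after word 11 ("heard").
Base order: The restorer had suspected that a journalist has heard that every suspect has confirmed that Maya had repaired the memo on Friday.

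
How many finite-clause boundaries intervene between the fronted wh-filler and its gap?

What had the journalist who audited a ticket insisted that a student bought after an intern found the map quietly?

1

"what" is extracted from the object of "bought".
Boundaries crossed, outermost first: [that] — 1 in total.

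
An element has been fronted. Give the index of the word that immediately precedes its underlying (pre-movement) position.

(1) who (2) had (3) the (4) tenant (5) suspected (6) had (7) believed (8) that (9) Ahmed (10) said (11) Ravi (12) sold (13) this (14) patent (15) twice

5

The displaced element is "who" (word 1).
It is linked across 1 clause boundary (Ø).
It functions as the subject of "believed", so the gap sits immediately after word 5 ("suspected").
Base order: The tenant had suspected that who had believed that Ahmed said Ravi sold this patent twice.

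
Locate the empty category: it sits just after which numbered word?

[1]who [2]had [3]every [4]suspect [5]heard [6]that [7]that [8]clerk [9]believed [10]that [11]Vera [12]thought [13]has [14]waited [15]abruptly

12

The displaced element is "who" (word 1).
It is linked across 3 clause boundaries (that → that → Ø).
It functions as the subject of "waited", so the gap sits immediately after word 12 ("thought").
Base order: Every suspect had heard that that clerk believed that Vera thought that who has waited abruptly.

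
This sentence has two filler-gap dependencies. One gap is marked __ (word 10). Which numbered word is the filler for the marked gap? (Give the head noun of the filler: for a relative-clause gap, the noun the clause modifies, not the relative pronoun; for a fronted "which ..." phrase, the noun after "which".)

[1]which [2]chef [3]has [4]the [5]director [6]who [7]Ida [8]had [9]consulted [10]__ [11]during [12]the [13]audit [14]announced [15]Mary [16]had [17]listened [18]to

5

The marked gap is inside the relative clause, the direct object of "consulted".
Its filler is the head noun "director" (via "who"), at word 5.
(The other dependency links word 2 to a gap after word 18.)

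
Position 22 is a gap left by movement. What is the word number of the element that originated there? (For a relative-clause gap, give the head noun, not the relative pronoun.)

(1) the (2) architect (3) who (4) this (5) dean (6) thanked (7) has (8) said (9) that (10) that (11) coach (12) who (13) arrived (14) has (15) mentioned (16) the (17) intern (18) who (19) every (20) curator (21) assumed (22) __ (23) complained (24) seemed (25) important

The gap at 22 is the subject of "complained", inside a relative clause.
The relative pronoun is "who" (word 18); it is bound by the head noun immediately before it.
Its filler is the head noun "intern", at word 17.

17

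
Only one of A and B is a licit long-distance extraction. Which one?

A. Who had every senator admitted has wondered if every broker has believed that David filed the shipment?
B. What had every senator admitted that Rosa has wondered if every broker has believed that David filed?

A

In B, the wh-phrase is extracted from inside a wh-island (introduced by "if"), which blocks movement.
In A, the extraction path crosses only that-complement boundaries, which are transparent.
So A is grammatical.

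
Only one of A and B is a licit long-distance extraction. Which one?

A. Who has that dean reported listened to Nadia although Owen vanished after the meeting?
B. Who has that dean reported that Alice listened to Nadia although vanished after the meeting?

In B, the wh-phrase is extracted from inside an adjunct island (introduced by "although"), which blocks movement.
In A, the extraction path crosses only that-complement boundaries, which are transparent.
So A is grammatical.

A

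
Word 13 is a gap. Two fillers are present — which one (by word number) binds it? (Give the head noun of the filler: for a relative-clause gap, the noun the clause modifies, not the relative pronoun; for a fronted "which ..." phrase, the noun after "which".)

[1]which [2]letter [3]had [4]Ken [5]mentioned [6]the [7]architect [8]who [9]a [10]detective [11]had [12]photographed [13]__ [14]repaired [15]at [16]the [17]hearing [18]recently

The marked gap is inside the relative clause, the direct object of "photographed".
Its filler is the head noun "architect" (via "who"), at word 7.
(The other dependency links word 2 to a gap after word 14.)

7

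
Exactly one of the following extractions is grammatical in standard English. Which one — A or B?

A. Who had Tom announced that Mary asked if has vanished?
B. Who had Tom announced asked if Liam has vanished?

B

In A, the wh-phrase is extracted from inside a wh-island (introduced by "if"), which blocks movement.
In B, the extraction path crosses only that-complement boundaries, which are transparent.
So B is grammatical.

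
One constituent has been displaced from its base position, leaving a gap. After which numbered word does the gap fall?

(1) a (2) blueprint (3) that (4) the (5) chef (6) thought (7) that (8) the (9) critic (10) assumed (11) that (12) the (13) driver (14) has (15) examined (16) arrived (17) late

The displaced element is "a blueprint" (word 2).
It is linked across 2 clause boundaries (that → that).
It functions as the direct object of "examined", so the gap sits immediately after word 15 ("examined").
Base order: The chef thought that the critic assumed that the driver has examined a blueprint.

15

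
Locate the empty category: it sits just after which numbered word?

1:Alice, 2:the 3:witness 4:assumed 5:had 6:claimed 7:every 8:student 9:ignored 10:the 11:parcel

4

The displaced element is "Alice" (word 1).
It is linked across 1 clause boundary (Ø).
It functions as the subject of "claimed", so the gap sits immediately after word 4 ("assumed").
Base order: The witness assumed that Alice had claimed every student ignored the parcel.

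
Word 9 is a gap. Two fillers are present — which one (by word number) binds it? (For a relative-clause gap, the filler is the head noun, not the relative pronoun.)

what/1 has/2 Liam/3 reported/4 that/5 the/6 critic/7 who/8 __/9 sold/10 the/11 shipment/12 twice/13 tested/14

7

The marked gap is inside the relative clause, the subject of "sold".
Its filler is the head noun "critic" (via "who"), at word 7.
(The other dependency links word 1 to a gap after word 14.)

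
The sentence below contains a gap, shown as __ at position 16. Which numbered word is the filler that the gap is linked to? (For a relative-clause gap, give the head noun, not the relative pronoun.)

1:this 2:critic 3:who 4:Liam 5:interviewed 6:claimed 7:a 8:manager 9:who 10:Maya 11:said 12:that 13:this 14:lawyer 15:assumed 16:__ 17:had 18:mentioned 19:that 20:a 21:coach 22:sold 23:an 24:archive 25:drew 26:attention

The gap at 16 is the subject of "mentioned", inside a relative clause.
The relative pronoun is "who" (word 9); it is bound by the head noun immediately before it.
Its filler is the head noun "manager", at word 8.

8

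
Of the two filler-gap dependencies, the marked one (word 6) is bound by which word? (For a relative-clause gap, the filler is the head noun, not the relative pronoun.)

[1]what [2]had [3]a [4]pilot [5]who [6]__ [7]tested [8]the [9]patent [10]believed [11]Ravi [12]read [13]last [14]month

4

The marked gap is inside the relative clause, the subject of "tested".
Its filler is the head noun "pilot" (via "who"), at word 4.
(The other dependency links word 1 to a gap after word 12.)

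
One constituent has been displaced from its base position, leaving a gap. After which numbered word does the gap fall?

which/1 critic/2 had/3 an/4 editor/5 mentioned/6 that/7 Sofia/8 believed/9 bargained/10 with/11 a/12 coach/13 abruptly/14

The displaced element is "which critic" (word 2).
It is linked across 2 clause boundaries (that → Ø).
It functions as the subject of "bargained", so the gap sits immediately after word 9 ("believed").
Base order: An editor had mentioned that Sofia believed which critic bargained with a coach abruptly.

9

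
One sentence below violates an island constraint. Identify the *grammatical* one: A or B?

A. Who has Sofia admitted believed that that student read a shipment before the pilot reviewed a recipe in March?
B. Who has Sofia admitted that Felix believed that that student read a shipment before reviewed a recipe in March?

A

In B, the wh-phrase is extracted from inside an adjunct island (introduced by "before"), which blocks movement.
In A, the extraction path crosses only that-complement boundaries, which are transparent.
So A is grammatical.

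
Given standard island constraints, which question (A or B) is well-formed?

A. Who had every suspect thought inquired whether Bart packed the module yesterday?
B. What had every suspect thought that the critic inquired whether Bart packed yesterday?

A

In B, the wh-phrase is extracted from inside a wh-island (introduced by "whether"), which blocks movement.
In A, the extraction path crosses only that-complement boundaries, which are transparent.
So A is grammatical.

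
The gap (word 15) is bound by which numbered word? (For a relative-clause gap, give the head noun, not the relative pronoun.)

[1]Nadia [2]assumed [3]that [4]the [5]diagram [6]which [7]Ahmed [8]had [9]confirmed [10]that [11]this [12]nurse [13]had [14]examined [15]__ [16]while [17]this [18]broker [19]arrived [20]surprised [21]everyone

5

The gap at 15 is the object of "examined", inside a relative clause.
The relative pronoun is "which" (word 6); it is bound by the head noun immediately before it.
Its filler is the head noun "diagram", at word 5.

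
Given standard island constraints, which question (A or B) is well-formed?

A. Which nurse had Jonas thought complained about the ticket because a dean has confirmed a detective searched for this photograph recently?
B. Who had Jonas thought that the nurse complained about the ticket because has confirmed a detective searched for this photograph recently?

In B, the wh-phrase is extracted from inside an adjunct island (introduced by "because"), which blocks movement.
In A, the extraction path crosses only that-complement boundaries, which are transparent.
So A is grammatical.

A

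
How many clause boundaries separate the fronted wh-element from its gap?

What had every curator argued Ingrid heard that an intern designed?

2

"what" is extracted from the object of "designed".
Boundaries crossed, outermost first: [Ø], [that] — 2 in total.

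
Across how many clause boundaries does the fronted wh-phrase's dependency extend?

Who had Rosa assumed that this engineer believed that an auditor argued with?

2

"who" is extracted from the PP object of "argued".
Boundaries crossed, outermost first: [that], [that] — 2 in total.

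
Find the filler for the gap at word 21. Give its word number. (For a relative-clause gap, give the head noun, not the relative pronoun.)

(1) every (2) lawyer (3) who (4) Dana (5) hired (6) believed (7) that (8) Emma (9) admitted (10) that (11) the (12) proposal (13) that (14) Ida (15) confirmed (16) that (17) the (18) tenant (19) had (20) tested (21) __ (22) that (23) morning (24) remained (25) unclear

12

The gap at 21 is the object of "tested", inside a relative clause.
The relative pronoun is "that" (word 13); it is bound by the head noun immediately before it.
Its filler is the head noun "proposal", at word 12.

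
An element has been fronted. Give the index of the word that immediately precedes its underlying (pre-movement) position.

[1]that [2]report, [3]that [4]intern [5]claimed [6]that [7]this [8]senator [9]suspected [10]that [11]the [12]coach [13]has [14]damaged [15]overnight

The displaced element is "that report" (word 2).
It is linked across 2 clause boundaries (that → that).
It functions as the direct object of "damaged", so the gap sits immediately after word 14 ("damaged").
Base order: That intern claimed that this senator suspected that the coach has damaged that report overnight.

14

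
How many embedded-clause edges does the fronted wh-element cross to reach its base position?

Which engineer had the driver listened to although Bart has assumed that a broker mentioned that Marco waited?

0

"which engineer" originates inside the matrix clause — no clause boundary is crossed.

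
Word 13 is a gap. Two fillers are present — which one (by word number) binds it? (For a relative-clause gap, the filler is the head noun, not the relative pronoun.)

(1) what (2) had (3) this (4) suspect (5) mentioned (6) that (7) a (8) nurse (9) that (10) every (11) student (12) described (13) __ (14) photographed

The marked gap is inside the relative clause, the direct object of "described".
Its filler is the head noun "nurse" (via "that"), at word 8.
(The other dependency links word 1 to a gap after word 14.)

8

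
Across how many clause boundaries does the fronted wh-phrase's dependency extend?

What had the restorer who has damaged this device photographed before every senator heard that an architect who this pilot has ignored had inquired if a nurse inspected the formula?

"what" originates inside the matrix clause — no clause boundary is crossed.

0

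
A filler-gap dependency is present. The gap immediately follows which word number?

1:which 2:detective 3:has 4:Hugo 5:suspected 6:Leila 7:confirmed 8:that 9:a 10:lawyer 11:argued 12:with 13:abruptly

The displaced element is "which detective" (word 2).
It is linked across 2 clause boundaries (Ø → that).
It functions as the object of the preposition "with" of "argued", so the gap sits immediately after word 12 ("with").
Base order: Hugo has suspected Leila confirmed that a lawyer argued with which detective abruptly.

12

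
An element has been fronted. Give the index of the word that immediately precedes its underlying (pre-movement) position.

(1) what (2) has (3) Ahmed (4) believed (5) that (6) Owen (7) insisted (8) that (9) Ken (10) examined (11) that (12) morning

The displaced element is "what" (word 1).
It is linked across 2 clause boundaries (that → that).
It functions as the direct object of "examined", so the gap sits immediately after word 10 ("examined").
Base order: Ahmed has believed that Owen insisted that Ken examined what that morning.

10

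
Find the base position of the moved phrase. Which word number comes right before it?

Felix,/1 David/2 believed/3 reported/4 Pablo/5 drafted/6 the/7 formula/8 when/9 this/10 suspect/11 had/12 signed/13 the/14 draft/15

3

The displaced element is "Felix" (word 1).
It is linked across 1 clause boundary (Ø).
It functions as the subject of "reported", so the gap sits immediately after word 3 ("believed").
Base order: David believed that Felix reported Pablo drafted the formula when this suspect had signed the draft.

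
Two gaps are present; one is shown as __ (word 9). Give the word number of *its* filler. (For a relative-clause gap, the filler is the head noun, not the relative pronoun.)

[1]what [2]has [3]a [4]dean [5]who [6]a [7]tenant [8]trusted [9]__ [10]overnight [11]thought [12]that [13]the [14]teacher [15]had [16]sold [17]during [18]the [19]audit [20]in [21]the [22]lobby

The marked gap is inside the relative clause, the direct object of "trusted".
Its filler is the head noun "dean" (via "who"), at word 4.
(The other dependency links word 1 to a gap after word 16.)

4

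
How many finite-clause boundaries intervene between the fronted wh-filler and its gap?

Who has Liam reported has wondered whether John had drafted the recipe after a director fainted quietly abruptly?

1

"who" is extracted from the subject of "wondered".
Boundaries crossed, outermost first: [Ø] — 1 in total.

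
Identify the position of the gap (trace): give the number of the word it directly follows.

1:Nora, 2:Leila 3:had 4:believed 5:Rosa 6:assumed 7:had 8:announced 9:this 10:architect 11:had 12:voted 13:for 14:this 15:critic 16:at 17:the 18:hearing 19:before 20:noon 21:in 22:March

6

The displaced element is "Nora" (word 1).
It is linked across 2 clause boundaries (Ø → Ø).
It functions as the subject of "announced", so the gap sits immediately after word 6 ("assumed").
Base order: Leila had believed Rosa assumed that Nora had announced this architect had voted for this critic at the hearing before noon in March.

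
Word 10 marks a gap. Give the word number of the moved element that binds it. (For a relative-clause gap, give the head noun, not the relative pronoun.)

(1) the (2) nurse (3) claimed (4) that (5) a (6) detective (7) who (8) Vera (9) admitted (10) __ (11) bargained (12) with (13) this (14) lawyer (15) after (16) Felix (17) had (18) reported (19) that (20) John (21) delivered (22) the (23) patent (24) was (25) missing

6

The gap at 10 is the subject of "bargained", inside a relative clause.
The relative pronoun is "who" (word 7); it is bound by the head noun immediately before it.
Its filler is the head noun "detective", at word 6.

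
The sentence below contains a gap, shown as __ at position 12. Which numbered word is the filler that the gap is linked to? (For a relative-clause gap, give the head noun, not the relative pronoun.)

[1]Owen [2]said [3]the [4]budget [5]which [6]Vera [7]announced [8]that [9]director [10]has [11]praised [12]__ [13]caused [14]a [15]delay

4

The gap at 12 is the object of "praised", inside a relative clause.
The relative pronoun is "which" (word 5); it is bound by the head noun immediately before it.
Its filler is the head noun "budget", at word 4.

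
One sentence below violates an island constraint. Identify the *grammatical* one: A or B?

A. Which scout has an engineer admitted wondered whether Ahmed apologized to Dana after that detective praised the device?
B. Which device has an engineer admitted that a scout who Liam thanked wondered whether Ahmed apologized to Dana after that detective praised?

In B, the wh-phrase is extracted from inside a wh-island (introduced by "whether"), which blocks movement.
In A, the extraction path crosses only that-complement boundaries, which are transparent.
So A is grammatical.

A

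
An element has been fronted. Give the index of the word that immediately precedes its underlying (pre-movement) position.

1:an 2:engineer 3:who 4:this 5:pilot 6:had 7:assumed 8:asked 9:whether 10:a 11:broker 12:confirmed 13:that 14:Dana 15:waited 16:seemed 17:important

The displaced element is "an engineer" (word 2).
It is linked across 1 clause boundary (Ø).
It functions as the subject of "asked", so the gap sits immediately after word 7 ("assumed").
Base order: This pilot had assumed that an engineer asked whether a broker confirmed that Dana waited.

7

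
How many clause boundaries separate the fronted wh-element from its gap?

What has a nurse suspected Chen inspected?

1

"what" is extracted from the object of "inspected".
Boundaries crossed, outermost first: [Ø] — 1 in total.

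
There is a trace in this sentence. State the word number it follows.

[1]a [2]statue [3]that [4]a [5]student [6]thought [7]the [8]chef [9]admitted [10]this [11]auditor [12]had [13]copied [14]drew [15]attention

The displaced element is "a statue" (word 2).
It is linked across 2 clause boundaries (Ø → Ø).
It functions as the direct object of "copied", so the gap sits immediately after word 13 ("copied").
Base order: A student thought the chef admitted this auditor had copied a statue.

13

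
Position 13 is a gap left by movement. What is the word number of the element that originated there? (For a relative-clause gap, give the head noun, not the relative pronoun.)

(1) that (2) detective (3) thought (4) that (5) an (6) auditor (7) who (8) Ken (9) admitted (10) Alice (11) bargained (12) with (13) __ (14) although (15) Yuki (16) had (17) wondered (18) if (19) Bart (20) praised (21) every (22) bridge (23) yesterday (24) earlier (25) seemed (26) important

6

The gap at 13 is the prepositional object of "bargained", inside a relative clause.
The relative pronoun is "who" (word 7); it is bound by the head noun immediately before it.
Its filler is the head noun "auditor", at word 6.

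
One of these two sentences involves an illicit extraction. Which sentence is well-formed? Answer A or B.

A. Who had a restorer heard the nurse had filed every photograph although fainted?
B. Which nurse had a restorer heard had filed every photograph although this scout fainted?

In A, the wh-phrase is extracted from inside an adjunct island (introduced by "although"), which blocks movement.
In B, the extraction path crosses only that-complement boundaries, which are transparent.
So B is grammatical.

B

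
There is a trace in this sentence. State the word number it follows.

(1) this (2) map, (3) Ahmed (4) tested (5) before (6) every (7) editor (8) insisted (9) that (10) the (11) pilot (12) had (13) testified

The displaced element is "this map" (word 2).
It functions as the direct object of "tested", so the gap sits immediately after word 4 ("tested").
Base order: Ahmed tested this map before every editor insisted that the pilot had testified.

4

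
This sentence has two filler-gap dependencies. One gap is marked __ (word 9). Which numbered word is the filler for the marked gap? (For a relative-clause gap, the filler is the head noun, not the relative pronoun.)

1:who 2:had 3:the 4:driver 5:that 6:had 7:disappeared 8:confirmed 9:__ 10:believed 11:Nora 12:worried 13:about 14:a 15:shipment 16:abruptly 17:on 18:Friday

1

The marked gap is the subject of "believed".
Its filler is the fronted wh-phrase "who", at word 1.
(The other dependency links word 4 to a gap after word 5.)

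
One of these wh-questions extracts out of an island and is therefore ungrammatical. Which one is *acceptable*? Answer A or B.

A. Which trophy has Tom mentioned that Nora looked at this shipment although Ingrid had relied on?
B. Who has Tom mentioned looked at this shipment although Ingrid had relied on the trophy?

B

In A, the wh-phrase is extracted from inside an adjunct island (introduced by "although"), which blocks movement.
In B, the extraction path crosses only that-complement boundaries, which are transparent.
So B is grammatical.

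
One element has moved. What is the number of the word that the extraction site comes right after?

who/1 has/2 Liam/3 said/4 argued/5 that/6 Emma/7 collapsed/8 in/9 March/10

4

The displaced element is "who" (word 1).
It is linked across 1 clause boundary (Ø).
It functions as the subject of "argued", so the gap sits immediately after word 4 ("said").
Base order: Liam has said that who argued that Emma collapsed in March.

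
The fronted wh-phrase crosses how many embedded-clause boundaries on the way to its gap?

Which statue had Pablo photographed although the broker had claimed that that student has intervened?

"which statue" originates inside the matrix clause — no clause boundary is crossed.

0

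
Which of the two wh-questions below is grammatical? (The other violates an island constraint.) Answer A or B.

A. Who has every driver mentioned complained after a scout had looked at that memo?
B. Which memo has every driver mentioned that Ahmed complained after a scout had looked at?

A

In B, the wh-phrase is extracted from inside an adjunct island (introduced by "after"), which blocks movement.
In A, the extraction path crosses only that-complement boundaries, which are transparent.
So A is grammatical.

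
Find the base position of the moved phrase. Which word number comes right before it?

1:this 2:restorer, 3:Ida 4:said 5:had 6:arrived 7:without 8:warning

The displaced element is "this restorer" (word 2).
It is linked across 1 clause boundary (Ø).
It functions as the subject of "arrived", so the gap sits immediately after word 4 ("said").
Base order: Ida said that this restorer had arrived without warning.

4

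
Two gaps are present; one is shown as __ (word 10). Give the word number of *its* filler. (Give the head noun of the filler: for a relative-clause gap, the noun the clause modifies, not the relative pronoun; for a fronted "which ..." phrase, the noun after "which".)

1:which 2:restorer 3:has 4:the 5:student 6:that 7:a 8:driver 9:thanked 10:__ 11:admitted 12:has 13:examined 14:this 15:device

The marked gap is inside the relative clause, the direct object of "thanked".
Its filler is the head noun "student" (via "that"), at word 5.
(The other dependency links word 2 to a gap after word 11.)

5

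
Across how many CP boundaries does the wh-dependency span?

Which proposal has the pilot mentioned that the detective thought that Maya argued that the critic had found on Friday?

3

"which proposal" is extracted from the object of "found".
Boundaries crossed, outermost first: [that], [that], [that] — 3 in total.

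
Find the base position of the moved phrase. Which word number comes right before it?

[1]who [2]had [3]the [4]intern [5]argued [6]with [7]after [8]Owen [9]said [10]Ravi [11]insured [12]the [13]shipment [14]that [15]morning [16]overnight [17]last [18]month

6

The displaced element is "who" (word 1).
It functions as the object of the preposition "with" of "argued", so the gap sits immediately after word 6 ("with").
Base order: The intern had argued with who after Owen said Ravi insured the shipment that morning overnight last month.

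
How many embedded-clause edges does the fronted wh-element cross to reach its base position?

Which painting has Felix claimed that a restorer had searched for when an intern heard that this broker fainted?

"which painting" is extracted from the PP object of "searched".
Boundaries crossed, outermost first: [that] — 1 in total.

1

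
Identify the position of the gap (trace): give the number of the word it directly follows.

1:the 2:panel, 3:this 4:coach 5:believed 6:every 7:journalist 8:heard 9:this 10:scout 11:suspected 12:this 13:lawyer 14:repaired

The displaced element is "the panel" (word 2).
It is linked across 3 clause boundaries (Ø → Ø → Ø).
It functions as the direct object of "repaired", so the gap sits immediately after word 14 ("repaired").
Base order: This coach believed every journalist heard this scout suspected this lawyer repaired the panel.

14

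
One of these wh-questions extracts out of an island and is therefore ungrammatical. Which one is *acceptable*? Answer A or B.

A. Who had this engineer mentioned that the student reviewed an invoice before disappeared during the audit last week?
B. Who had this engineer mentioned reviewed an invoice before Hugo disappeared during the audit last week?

In A, the wh-phrase is extracted from inside an adjunct island (introduced by "before"), which blocks movement.
In B, the extraction path crosses only that-complement boundaries, which are transparent.
So B is grammatical.

B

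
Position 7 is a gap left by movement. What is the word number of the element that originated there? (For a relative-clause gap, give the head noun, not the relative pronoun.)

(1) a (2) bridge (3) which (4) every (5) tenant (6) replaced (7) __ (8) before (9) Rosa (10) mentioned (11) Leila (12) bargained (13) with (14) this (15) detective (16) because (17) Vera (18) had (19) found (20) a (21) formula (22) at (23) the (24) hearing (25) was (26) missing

2

The gap at 7 is the object of "replaced", inside a relative clause.
The relative pronoun is "which" (word 3); it is bound by the head noun immediately before it.
Its filler is the head noun "bridge", at word 2.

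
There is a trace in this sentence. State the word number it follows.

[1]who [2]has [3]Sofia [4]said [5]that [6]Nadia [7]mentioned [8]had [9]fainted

The displaced element is "who" (word 1).
It is linked across 2 clause boundaries (that → Ø).
It functions as the subject of "fainted", so the gap sits immediately after word 7 ("mentioned").
Base order: Sofia has said that Nadia mentioned who had fainted.

7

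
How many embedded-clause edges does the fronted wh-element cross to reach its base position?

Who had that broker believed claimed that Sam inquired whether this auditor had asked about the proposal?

1

"who" is extracted from the subject of "claimed".
Boundaries crossed, outermost first: [Ø] — 1 in total.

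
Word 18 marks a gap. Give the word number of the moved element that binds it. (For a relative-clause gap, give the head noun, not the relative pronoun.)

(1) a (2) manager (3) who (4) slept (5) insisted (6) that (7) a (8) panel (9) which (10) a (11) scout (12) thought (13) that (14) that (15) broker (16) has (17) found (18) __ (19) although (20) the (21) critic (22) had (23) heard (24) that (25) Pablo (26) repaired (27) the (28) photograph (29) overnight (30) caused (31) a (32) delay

The gap at 18 is the object of "found", inside a relative clause.
The relative pronoun is "which" (word 9); it is bound by the head noun immediately before it.
Its filler is the head noun "panel", at word 8.

8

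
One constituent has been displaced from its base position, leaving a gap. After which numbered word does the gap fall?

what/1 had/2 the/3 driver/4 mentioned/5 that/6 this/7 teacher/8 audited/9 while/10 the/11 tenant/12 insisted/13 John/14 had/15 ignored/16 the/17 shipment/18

The displaced element is "what" (word 1).
It is linked across 1 clause boundary (that).
It functions as the direct object of "audited", so the gap sits immediately after word 9 ("audited").
Base order: The driver had mentioned that this teacher audited what while the tenant insisted John had ignored the shipment.

9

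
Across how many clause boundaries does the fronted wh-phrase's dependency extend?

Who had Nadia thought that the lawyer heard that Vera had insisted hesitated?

"who" is extracted from the subject of "hesitated".
Boundaries crossed, outermost first: [that], [that], [Ø] — 3 in total.

3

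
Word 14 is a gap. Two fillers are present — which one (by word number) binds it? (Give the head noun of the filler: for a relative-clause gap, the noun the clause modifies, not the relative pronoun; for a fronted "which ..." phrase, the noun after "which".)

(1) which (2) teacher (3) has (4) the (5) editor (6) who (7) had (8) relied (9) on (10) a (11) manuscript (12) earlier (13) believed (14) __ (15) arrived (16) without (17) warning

2

The marked gap is the subject of "arrived".
Its filler is the fronted wh-phrase "which teacher", at word 2.
(The other dependency links word 5 to a gap after word 6.)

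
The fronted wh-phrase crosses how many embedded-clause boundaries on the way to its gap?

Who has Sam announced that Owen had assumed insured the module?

"who" is extracted from the subject of "insured".
Boundaries crossed, outermost first: [that], [Ø] — 2 in total.

2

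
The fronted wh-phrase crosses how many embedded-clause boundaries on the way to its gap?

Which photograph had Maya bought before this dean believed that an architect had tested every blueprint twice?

"which photograph" originates inside the matrix clause — no clause boundary is crossed.

0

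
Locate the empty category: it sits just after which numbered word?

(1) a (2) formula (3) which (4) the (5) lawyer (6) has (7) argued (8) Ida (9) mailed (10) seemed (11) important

9

The displaced element is "a formula" (word 2).
It is linked across 1 clause boundary (Ø).
It functions as the direct object of "mailed", so the gap sits immediately after word 9 ("mailed").
Base order: The lawyer has argued Ida mailed a formula.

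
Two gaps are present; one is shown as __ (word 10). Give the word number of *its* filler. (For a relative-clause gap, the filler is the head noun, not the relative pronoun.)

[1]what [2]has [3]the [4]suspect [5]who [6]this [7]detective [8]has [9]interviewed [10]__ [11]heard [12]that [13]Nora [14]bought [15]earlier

4

The marked gap is inside the relative clause, the direct object of "interviewed".
Its filler is the head noun "suspect" (via "who"), at word 4.
(The other dependency links word 1 to a gap after word 14.)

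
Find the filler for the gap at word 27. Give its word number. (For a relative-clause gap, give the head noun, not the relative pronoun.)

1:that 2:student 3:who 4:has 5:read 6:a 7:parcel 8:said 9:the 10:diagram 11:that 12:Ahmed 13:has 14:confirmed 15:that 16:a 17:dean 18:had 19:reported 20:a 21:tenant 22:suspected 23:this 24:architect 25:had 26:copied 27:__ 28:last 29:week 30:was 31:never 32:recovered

The gap at 27 is the object of "copied", inside a relative clause.
The relative pronoun is "that" (word 11); it is bound by the head noun immediately before it.
Its filler is the head noun "diagram", at word 10.

10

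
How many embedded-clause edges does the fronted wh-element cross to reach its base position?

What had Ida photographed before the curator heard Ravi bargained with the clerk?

"what" originates inside the matrix clause — no clause boundary is crossed.

0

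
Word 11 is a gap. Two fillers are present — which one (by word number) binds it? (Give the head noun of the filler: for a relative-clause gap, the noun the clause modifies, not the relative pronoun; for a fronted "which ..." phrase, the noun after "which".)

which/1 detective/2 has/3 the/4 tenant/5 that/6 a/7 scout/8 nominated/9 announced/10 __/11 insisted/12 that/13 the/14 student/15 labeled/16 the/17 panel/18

The marked gap is the subject of "insisted".
Its filler is the fronted wh-phrase "which detective", at word 2.
(The other dependency links word 5 to a gap after word 9.)

2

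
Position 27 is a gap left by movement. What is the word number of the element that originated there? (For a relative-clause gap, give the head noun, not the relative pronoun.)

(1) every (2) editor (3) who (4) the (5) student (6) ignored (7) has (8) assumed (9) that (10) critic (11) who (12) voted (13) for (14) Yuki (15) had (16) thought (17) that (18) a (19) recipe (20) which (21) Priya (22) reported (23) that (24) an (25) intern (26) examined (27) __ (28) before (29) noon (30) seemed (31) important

The gap at 27 is the object of "examined", inside a relative clause.
The relative pronoun is "which" (word 20); it is bound by the head noun immediately before it.
Its filler is the head noun "recipe", at word 19.

19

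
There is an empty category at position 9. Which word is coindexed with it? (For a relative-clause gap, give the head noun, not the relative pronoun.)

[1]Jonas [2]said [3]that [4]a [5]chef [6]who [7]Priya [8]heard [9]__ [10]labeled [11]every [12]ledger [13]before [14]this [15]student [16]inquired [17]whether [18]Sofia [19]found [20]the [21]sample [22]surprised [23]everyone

The gap at 9 is the subject of "labeled", inside a relative clause.
The relative pronoun is "who" (word 6); it is bound by the head noun immediately before it.
Its filler is the head noun "chef", at word 5.

5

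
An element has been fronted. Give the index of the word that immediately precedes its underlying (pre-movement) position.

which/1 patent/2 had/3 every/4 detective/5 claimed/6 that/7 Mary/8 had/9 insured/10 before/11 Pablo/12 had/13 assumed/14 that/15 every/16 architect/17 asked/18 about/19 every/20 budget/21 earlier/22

10

The displaced element is "which patent" (word 2).
It is linked across 1 clause boundary (that).
It functions as the direct object of "insured", so the gap sits immediately after word 10 ("insured").
Base order: Every detective had claimed that Mary had insured which patent before Pablo had assumed that every architect asked about every budget earlier.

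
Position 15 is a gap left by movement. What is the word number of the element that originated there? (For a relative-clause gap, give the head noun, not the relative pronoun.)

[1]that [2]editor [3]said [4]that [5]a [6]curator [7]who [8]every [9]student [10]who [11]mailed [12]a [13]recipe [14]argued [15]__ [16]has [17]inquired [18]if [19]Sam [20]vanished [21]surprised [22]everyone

The gap at 15 is the subject of "inquired", inside a relative clause.
The relative pronoun is "who" (word 7); it is bound by the head noun immediately before it.
Its filler is the head noun "curator", at word 6.

6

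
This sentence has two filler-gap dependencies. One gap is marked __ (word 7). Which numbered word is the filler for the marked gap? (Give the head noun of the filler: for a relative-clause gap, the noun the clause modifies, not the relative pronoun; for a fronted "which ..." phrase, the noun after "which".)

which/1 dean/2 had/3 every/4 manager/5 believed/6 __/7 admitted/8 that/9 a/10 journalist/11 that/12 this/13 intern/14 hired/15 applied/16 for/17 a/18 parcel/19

2

The marked gap is the subject of "admitted".
Its filler is the fronted wh-phrase "which dean", at word 2.
(The other dependency links word 11 to a gap after word 15.)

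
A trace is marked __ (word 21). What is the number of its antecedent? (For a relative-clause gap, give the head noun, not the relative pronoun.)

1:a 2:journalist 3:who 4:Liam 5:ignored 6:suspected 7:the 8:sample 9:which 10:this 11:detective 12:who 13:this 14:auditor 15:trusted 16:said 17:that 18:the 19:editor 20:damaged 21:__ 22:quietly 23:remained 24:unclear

8

The gap at 21 is the object of "damaged", inside a relative clause.
The relative pronoun is "which" (word 9); it is bound by the head noun immediately before it.
Its filler is the head noun "sample", at word 8.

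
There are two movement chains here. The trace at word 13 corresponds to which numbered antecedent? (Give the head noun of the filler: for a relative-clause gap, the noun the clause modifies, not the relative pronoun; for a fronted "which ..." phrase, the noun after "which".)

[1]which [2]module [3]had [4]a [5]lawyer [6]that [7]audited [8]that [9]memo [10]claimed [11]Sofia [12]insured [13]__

2

The marked gap is the direct object of "insured".
Its filler is the fronted wh-phrase "which module", at word 2.
(The other dependency links word 5 to a gap after word 6.)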